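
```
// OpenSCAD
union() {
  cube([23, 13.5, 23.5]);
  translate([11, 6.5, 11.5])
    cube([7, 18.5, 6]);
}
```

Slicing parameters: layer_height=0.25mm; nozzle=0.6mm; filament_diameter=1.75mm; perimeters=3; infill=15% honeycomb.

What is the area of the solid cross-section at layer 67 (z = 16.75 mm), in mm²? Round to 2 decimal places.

391.00 mm²

At z = 16.75 mm: the 23×13.5 cube contributes its full rectangle (area 310.50 mm²); the 7×18.5 cube at (11, 6.5) contributes its full rectangle (area 129.50 mm²); Merging all regions: the regions partially overlap — summed areas 440.00 mm² minus the doubly-counted overlap 49.00 mm² gives 391.00 mm² — area = 391.00 mm². Overall, the cross-section is a single solid region. Net area = 391.00 mm².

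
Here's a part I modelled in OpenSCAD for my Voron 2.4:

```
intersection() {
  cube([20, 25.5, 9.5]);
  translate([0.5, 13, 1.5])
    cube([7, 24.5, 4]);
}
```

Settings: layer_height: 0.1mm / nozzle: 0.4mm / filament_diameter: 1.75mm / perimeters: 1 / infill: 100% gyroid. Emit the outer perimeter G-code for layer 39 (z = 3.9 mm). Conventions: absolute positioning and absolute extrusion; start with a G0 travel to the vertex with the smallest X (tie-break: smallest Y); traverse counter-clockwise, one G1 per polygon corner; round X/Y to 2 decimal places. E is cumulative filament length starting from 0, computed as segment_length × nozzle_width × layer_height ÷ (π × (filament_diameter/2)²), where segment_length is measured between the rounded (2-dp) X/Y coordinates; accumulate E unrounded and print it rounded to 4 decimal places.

G0 X0.50 Y13.00 Z3.90
G1 X7.50 Y13.00 E0.1164
G1 X7.50 Y25.50 E0.3243
G1 X0.50 Y25.50 E0.4407
G1 X0.50 Y13.00 E0.6486

At z = 3.9 mm: the cube is present — its section is the full 20×25.5 rectangle; the cube at (0.5, 13) is present — its section is the full 7×24.5 rectangle; Taking the intersection: the 7×24.5 cube at (0.5, 13) partially overlaps the 20×25.5 cube; clipping to the common part keeps 87.50 mm² — 1 connected region. The outline is a single polygon with 4 vertices. Extrusion per mm of travel: 0.4 × 0.1 / (π × 0.875²) = 0.016630. Accumulating E over each segment gives final E = 0.6486.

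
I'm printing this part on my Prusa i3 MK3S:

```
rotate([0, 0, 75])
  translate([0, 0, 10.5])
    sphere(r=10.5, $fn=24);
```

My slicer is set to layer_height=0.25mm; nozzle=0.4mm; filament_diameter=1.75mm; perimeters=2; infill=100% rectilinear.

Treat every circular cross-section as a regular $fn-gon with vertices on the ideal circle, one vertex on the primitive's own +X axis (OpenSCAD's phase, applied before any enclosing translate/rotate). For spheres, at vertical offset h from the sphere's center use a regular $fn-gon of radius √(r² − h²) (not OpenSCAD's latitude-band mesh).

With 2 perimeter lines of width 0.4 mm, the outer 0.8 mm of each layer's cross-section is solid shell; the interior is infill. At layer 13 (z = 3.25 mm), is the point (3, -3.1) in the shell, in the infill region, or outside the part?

At z = 3.25 mm: the sphere: section is a regular 24-gon, circumradius = √(r²−h²) = √(10.5²−7.25²) = 7.595; (rotated 75° about Z; rotation is an isometry so areas/perimeters/island counts are preserved). Overall, the cross-section is a single solid region. Undo the 75° rotation: the query point maps to (-2.218, -3.700) in the un-rotated model frame. The nearest boundary edge runs (-5.37, -5.37)→(-3.80, -6.58); distance from the point to it = 3.24 mm. The point is inside the cross-section and 3.24 mm from the nearest boundary — more than the 0.8 mm shell width (2 × 0.4), so it's in the infill interior.

infill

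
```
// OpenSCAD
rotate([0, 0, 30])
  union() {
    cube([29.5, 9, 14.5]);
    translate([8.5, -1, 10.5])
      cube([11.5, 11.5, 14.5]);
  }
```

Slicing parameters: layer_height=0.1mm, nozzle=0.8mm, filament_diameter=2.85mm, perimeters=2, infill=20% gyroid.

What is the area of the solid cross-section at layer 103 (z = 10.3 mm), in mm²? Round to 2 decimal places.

At z = 10.3 mm: the cube (footprint 29.5×9) is included at this height (area 265.50 mm²); the cube at (8.5, -1) is not intersected at this z (z outside [10.5, 25]); Combining (union): only the 29.5×9 cube is present, so the union is just that shape — area = 265.50 mm²; (rotated 30° about Z; rotation is an isometry so areas/perimeters/island counts are preserved). Overall, the cross-section is a single solid region. Net area = 265.50 mm².

265.50 mm²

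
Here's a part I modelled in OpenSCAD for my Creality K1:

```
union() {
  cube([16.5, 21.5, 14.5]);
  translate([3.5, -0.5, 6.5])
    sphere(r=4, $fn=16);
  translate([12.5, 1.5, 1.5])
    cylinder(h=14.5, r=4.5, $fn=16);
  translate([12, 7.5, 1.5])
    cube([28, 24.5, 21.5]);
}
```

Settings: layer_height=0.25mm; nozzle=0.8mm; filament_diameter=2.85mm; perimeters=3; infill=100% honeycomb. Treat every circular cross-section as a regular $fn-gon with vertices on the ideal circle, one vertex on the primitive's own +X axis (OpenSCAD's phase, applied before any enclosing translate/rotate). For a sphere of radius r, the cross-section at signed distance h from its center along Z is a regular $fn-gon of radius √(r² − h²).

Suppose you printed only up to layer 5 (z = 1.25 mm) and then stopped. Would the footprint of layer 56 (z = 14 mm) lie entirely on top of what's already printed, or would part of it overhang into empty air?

Compare the two slices. At z = 1.25: the 16.5×21.5 cube contributes its full rectangle (area 354.75 mm²); the sphere at (3.5, -0.5) is not intersected at this z (|z−center|=5.250 > r=4); the cylinder at (12.5, 1.5) is absent (z outside [1.5, 16]); the cube at (12, 7.5) is not intersected at this z (z outside [1.5, 23]); Combining (union): only the 16.5×21.5 cube is present, so the union is just that shape — area = 354.75 mm². At z = 14: the cube is present — its section is the full 16.5×21.5 rectangle (area 354.75 mm²); the sphere at (3.5, -0.5) does not reach this height (|z−center|=7.500 > r=4); the r=4.5 cylinder at (12.5, 1.5) gives a regular 16-gon of circumradius 4.5 (constant along its height) (area = (16/2)·4.500²·sin(360°/16) = 61.99 mm²); the cube at (12, 7.5) (footprint 28×24.5) is included at this height (area 686.00 mm²); Taking the union: the regions partially overlap — summed areas 1102.74 mm² minus the doubly-counted overlap 105.94 mm² gives 996.81 mm² — area = 996.81 mm². Checking containment: at z = 14 the cross-section extends beyond the z = 1.25 cross-section by about 642.06 mm².

part overhangs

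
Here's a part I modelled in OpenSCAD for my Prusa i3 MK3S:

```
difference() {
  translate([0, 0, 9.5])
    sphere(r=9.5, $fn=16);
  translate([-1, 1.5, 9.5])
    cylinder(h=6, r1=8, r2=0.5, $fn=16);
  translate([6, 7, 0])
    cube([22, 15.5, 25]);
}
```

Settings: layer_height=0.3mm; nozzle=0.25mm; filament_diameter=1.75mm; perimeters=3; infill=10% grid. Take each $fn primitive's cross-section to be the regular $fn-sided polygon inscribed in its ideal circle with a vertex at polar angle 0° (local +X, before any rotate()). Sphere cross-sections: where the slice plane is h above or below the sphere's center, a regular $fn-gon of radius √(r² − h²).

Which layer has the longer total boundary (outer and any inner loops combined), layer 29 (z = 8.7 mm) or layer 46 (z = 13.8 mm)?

layer 46 (z = 13.8 mm)

Layer 29 (z = 8.7): the r=9.5 sphere slices to a regular 16-gon of circumradius 9.466 (√(r²−h²) with h=0.8 from center) (perimeter = 2·16·9.466·sin(180°/16) = 59.10 mm); the cone at (-1, 1.5) is not intersected at this z (z outside [9.5, 15.5]); the cube at (6, 7) is present — its section is the full 22×15.5 rectangle (perimeter 75.00 mm); After the difference (first − rest): starting from the r=9.5 sphere, the 22×15.5 cube at (6, 7) partially overlaps it — only the 0.02 mm² overlap (of its 341.00 mm²) is removed, clipping the outline — boundary = 59.21 mm. So its perimeter = 59.21 mm. Layer 46 (z = 13.8): the r=9.5 sphere contributes a regular 16-gon of circumradius √(9.5²−4.3²) = 8.471 (perimeter = 2·16·8.471·sin(180°/16) = 52.88 mm); the cone at (-1, 1.5): at t=0.717 of its height the radius interpolates to r₁+(r₂−r₁)t = 2.625, giving a regular 16-gon of that circumradius (perimeter = 2·16·2.625·sin(180°/16) = 16.39 mm); the 22×15.5 cube at (6, 7) contributes its full rectangle (perimeter 75.00 mm); Taking the first minus the rest: starting from the r=9.5 sphere, the cone at (-1, 1.5) lies wholly inside it (removes its full 21.10 mm² and its 16.39 mm outline becomes a hole wall); the 22×15.5 cube at (6, 7) misses the remaining region (no effect) — boundary (outer + 1 inner loop) = 69.27 mm. So its perimeter = 69.27 mm. Layer 46 is larger (69.27 vs 59.21 mm).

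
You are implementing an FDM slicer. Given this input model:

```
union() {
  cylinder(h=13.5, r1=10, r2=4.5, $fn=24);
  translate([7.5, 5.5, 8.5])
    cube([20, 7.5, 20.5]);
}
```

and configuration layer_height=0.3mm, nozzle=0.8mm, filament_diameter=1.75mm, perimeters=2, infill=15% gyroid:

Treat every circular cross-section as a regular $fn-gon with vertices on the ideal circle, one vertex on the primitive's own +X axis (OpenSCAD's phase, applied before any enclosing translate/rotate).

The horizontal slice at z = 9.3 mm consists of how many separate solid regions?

At z = 9.3 mm: the cone (r1=10→r2=4.5) has section circumradius 6.211 here — a regular 24-gon; the cube at (7.5, 5.5) (footprint 20×7.5) is included at this height; Combining (union): the 2 present regions are separate (no shared area or edge), so areas and boundary lengths simply add and each stays a separate island — 2 connected regions. The result has 2 disconnected regions.

2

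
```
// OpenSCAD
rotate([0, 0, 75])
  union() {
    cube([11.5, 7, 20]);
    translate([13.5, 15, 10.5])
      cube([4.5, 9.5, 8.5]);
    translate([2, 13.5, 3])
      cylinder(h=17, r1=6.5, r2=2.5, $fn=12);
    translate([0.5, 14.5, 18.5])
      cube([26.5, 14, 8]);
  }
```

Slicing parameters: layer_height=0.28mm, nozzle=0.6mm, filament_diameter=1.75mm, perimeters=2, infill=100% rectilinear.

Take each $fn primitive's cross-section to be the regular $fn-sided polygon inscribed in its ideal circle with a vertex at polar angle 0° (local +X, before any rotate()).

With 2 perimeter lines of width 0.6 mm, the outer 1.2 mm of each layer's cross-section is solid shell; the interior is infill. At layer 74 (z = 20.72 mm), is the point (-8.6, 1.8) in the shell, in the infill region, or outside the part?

At z = 20.72 mm: the cube does not reach this height (z outside [0, 20]); the cube at (13.5, 15) is not intersected at this z (z outside [10.5, 19]); the cone at (2, 13.5) is absent (z outside [3, 20]); the cube at (0.5, 14.5) (footprint 26.5×14) is included at this height; Taking the union: only the 26.5×14 cube at (0.5, 14.5) is present, so the union is just that shape — 1 connected region; (whole slice rotated 75° about Z — lengths, areas and connectivity unchanged). Overall, the cross-section is a single solid region. Undo the 75° rotation: the query point maps to (-0.487, 8.773) in the un-rotated model frame. The nearest boundary edge runs (0.50, 14.50)→(27.00, 14.50); distance from the point to it = 5.81 mm. The point is not inside any of the regions above, so it lies outside the cross-section (5.81 mm from the nearest boundary).

outside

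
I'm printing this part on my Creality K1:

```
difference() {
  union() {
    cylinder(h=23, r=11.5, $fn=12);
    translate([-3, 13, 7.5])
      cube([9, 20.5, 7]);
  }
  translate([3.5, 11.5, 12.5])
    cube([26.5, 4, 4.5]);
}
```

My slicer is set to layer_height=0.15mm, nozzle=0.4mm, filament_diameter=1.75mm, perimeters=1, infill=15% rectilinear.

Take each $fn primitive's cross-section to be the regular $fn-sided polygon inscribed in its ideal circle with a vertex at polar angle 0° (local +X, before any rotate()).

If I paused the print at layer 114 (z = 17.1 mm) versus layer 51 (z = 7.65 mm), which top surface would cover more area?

layer 51 (z = 7.65 mm)

Layer 114 (z = 17.1): the r=11.5 cylinder contributes a regular 12-gon of circumradius 11.5 (area = (12/2)·11.500²·sin(360°/12) = 396.75 mm²); the cube at (-3, 13) is absent (z outside [7.5, 14.5]); Taking the union: only the r=11.5 cylinder is present, so the union is just that shape — area = 396.75 mm²; the cube at (3.5, 11.5) is not intersected at this z (z outside [12.5, 17]); Taking the first minus the rest: none of the subtracted shapes is present at this height, so the result so far is unchanged — area = 396.75 mm². So its area = 396.75 mm². Layer 51 (z = 7.65): the cylinder: section is a regular 12-gon, circumradius r=11.5 (area = (12/2)·11.500²·sin(360°/12) = 396.75 mm²); the cube at (-3, 13) is present — its section is the full 9×20.5 rectangle (area 184.50 mm²); Combining (union): the 2 present regions are separate (no shared area or edge), so areas and boundary lengths simply add and each stays a separate island — area = 581.25 mm²; the cube at (3.5, 11.5) does not reach this height (z outside [12.5, 17]); Taking the first minus the rest: none of the subtracted shapes is present at this height, so that combined region is unchanged — area = 581.25 mm². So its area = 581.25 mm². Layer 51 is larger (581.25 vs 396.75 mm²).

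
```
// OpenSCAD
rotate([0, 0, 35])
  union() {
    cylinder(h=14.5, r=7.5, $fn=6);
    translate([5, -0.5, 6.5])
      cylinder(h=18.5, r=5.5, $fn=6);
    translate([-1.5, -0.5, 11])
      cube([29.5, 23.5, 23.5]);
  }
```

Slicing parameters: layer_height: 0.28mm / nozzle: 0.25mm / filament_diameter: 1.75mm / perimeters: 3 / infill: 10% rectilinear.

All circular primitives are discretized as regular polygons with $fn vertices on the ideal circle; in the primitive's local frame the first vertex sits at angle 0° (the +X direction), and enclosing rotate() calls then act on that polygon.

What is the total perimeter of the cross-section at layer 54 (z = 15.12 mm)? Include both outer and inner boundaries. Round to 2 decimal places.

At z = 15.12 mm: the cylinder is absent (z outside [0, 14.5]); the r=5.5 cylinder at (5, -0.5) gives a regular 6-gon of circumradius 5.5 (constant along its height) (perimeter = 2·6·5.500·sin(180°/6) = 33.00 mm); the 29.5×23.5 cube at (-1.5, -0.5) contributes its full rectangle (perimeter 106.00 mm); Taking the union: the regions partially overlap (shared area 39.30 mm²), so the edge portions inside another operand are dropped and the merged outline is re-measured after clipping — boundary = 111.50 mm; (rotated 35° about Z; rotation is an isometry so areas/perimeters/island counts are preserved). Overall, the cross-section is a single solid region. Total boundary length (outer) = 111.50 mm.

111.50 mm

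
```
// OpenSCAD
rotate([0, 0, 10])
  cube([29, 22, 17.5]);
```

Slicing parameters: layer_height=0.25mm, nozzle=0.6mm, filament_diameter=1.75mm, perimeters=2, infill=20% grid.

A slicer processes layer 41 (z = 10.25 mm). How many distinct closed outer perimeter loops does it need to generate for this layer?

At z = 10.25 mm: the cube (footprint 29×22) is included at this height; (rotated 10° about Z; rotation is an isometry so areas/perimeters/island counts are preserved). The result has 1 disconnected region.

1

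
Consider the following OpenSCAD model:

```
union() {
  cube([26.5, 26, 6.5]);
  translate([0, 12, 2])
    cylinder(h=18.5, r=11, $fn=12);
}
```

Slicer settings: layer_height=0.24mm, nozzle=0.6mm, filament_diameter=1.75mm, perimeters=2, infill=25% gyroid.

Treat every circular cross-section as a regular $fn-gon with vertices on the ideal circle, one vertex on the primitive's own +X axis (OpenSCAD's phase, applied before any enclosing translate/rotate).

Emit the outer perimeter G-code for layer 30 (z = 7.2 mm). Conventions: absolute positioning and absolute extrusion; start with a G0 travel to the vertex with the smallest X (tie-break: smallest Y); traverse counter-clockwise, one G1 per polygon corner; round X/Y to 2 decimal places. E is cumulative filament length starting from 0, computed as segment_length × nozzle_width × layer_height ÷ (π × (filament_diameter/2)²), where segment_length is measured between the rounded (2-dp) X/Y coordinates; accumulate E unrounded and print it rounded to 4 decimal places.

G0 X-11.00 Y12.00 Z7.20
G1 X-9.53 Y6.50 E0.3408
G1 X-5.50 Y2.47 E0.6820
G1 X0.00 Y1.00 E1.0229
G1 X5.50 Y2.47 E1.3637
G1 X9.53 Y6.50 E1.7049
G1 X11.00 Y12.00 E2.0457
G1 X9.53 Y17.50 E2.3866
G1 X5.50 Y21.53 E2.7278
G1 X0.00 Y23.00 E3.0686
G1 X-5.50 Y21.53 E3.4095
G1 X-9.53 Y17.50 E3.7507
G1 X-11.00 Y12.00 E4.0915

At z = 7.2 mm: the cube is not intersected at this z (z outside [0, 6.5]); the cylinder at (0, 12): section is a regular 12-gon, circumradius r=11; Taking the union: only the r=11 cylinder at (0, 12) is present, so the union is just that shape — 1 connected region. The outline is a single polygon with 12 vertices. Extrusion per mm of travel: 0.6 × 0.24 / (π × 0.875²) = 0.059868. Accumulating E over each segment gives final E = 4.0915.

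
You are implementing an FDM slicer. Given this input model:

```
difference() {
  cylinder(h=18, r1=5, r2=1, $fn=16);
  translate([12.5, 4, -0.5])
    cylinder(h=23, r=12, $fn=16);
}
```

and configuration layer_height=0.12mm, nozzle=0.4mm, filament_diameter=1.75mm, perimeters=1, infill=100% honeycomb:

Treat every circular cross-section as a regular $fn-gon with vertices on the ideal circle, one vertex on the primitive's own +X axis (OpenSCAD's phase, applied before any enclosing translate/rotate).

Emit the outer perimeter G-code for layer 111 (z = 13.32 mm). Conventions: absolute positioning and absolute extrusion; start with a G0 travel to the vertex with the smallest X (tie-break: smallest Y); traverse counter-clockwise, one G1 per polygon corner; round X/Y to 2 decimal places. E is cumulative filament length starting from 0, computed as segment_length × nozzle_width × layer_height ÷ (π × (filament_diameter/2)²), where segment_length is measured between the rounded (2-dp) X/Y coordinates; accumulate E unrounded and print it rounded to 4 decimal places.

At z = 13.32 mm: the cone (r1=5→r2=1) has section circumradius 2.040 here — a regular 16-gon; the r=12 cylinder at (12.5, 4) contributes a regular 16-gon of circumradius 12; Taking the first minus the rest: starting from the cone, the r=12 cylinder at (12.5, 4) partially overlaps it — only the 1.54 mm² overlap (of its 440.85 mm²) is removed, clipping the outline — 1 connected region. The outline is a single polygon with 15 vertices. Extrusion per mm of travel: 0.4 × 0.12 / (π × 0.875²) = 0.019956. Accumulating E over each segment gives final E = 0.2469.

G0 X-2.04 Y0.00 Z13.32
G1 X-1.88 Y-0.78 E0.0159
G1 X-1.44 Y-1.44 E0.0317
G1 X-0.78 Y-1.88 E0.0475
G1 X0.00 Y-2.04 E0.0634
G1 X0.78 Y-1.88 E0.0793
G1 X1.44 Y-1.44 E0.0952
G1 X1.71 Y-1.04 E0.1048
G1 X1.41 Y-0.59 E0.1156
G1 X0.94 Y1.78 E0.1638
G1 X0.78 Y1.88 E0.1676
G1 X0.00 Y2.04 E0.1835
G1 X-0.78 Y1.88 E0.1993
G1 X-1.44 Y1.44 E0.2152
G1 X-1.88 Y0.78 E0.2310
G1 X-2.04 Y0.00 E0.2469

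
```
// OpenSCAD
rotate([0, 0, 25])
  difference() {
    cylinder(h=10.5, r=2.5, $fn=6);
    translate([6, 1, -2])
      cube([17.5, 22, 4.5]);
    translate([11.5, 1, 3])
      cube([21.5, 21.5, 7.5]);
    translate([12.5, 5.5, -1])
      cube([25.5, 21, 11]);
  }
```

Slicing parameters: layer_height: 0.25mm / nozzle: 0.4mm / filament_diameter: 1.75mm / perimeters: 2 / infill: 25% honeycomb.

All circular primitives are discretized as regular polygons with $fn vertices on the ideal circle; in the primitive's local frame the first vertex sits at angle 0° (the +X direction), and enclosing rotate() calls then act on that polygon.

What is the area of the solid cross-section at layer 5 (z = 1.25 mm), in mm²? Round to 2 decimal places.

16.24 mm²

At z = 1.25 mm: the r=2.5 cylinder contributes a regular 6-gon of circumradius 2.5 (area = (6/2)·2.500²·sin(360°/6) = 16.24 mm²); the 17.5×22 cube at (6, 1) contributes its full rectangle (area 385.00 mm²); the cube at (11.5, 1) is not intersected at this z (z outside [3, 10.5]); the cube at (12.5, 5.5) is present — its section is the full 25.5×21 rectangle (area 535.50 mm²); Taking the first minus the rest: starting from the r=2.5 cylinder (16.24 mm²), the 17.5×22 cube at (6, 1) misses the remaining region (no effect); the 25.5×21 cube at (12.5, 5.5) misses the remaining region (no effect) — area = 16.24 mm²; (rotated 25° about Z; rotation is an isometry so areas/perimeters/island counts are preserved). Overall, the cross-section is a single solid region. Net area = 16.24 mm².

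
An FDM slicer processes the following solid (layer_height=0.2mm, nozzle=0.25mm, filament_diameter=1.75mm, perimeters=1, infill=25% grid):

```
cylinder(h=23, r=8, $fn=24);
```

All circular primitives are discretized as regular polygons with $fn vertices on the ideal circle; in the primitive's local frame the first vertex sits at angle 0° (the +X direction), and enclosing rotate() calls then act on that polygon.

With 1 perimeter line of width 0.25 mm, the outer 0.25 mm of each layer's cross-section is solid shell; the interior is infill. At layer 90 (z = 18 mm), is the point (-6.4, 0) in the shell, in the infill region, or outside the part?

infill

At z = 18 mm: the r=8 cylinder contributes a regular 24-gon of circumradius 8. Overall, the cross-section is a single solid region. The nearest boundary edge runs (-7.73, 2.07)→(-8.00, 0.00); distance from the point to it = 1.59 mm. The point is inside the cross-section and 1.59 mm from the nearest boundary — more than the 0.25 mm shell width (1 × 0.25), so it's in the infill interior.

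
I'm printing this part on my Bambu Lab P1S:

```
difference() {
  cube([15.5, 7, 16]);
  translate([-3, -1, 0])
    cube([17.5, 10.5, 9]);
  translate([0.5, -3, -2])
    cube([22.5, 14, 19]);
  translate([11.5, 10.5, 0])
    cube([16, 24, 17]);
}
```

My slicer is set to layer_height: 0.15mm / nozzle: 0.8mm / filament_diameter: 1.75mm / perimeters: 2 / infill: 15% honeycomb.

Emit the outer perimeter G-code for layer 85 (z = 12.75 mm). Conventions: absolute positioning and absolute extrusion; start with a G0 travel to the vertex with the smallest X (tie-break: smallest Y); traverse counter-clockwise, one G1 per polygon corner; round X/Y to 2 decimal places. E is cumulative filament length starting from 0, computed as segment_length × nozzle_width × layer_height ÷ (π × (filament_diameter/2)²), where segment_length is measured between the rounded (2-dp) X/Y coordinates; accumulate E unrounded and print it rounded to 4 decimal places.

At z = 12.75 mm: the cube (footprint 15.5×7) is included at this height; the cube at (-3, -1) does not reach this height (z outside [0, 9]); the cube at (0.5, -3) (footprint 22.5×14) is included at this height; the cube at (11.5, 10.5) is present — its section is the full 16×24 rectangle; Taking the first minus the rest: starting from the 15.5×7 cube, the 22.5×14 cube at (0.5, -3) partially overlaps it — only the 105.00 mm² overlap (of its 315.00 mm²) is removed, clipping the outline; the 16×24 cube at (11.5, 10.5) misses the remaining region (no effect) — 1 connected region. The outline is a single polygon with 4 vertices. Extrusion per mm of travel: 0.8 × 0.15 / (π × 0.875²) = 0.049890. Accumulating E over each segment gives final E = 0.7484.

G0 X0.00 Y0.00 Z12.75
G1 X0.50 Y0.00 E0.0249
G1 X0.50 Y7.00 E0.3742
G1 X0.00 Y7.00 E0.3991
G1 X0.00 Y0.00 E0.7484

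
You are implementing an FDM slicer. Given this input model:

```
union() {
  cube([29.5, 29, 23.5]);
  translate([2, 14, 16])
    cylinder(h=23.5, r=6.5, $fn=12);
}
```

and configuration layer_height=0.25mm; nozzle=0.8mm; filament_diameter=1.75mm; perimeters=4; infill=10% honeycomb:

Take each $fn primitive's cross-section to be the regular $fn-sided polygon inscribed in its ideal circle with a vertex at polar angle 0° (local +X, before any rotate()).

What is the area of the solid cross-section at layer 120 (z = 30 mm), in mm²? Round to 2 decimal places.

126.75 mm²

At z = 30 mm: the cube is absent (z outside [0, 23.5]); the r=6.5 cylinder at (2, 14) gives a regular 12-gon of circumradius 6.5 (constant along its height) (area = (12/2)·6.500²·sin(360°/12) = 126.75 mm²); Combining (union): only the r=6.5 cylinder at (2, 14) is present, so the union is just that shape — area = 126.75 mm². Overall, the cross-section is a single solid region. Net area = 126.75 mm².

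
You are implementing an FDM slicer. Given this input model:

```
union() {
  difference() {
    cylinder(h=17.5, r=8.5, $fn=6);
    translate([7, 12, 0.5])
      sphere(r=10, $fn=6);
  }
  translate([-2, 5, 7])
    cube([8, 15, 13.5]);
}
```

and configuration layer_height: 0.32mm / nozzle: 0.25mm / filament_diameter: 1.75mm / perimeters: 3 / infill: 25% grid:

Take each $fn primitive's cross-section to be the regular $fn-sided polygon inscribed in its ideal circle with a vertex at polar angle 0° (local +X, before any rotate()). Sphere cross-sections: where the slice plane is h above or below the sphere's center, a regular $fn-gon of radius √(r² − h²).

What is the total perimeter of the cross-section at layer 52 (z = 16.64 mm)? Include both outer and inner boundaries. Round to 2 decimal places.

At z = 16.64 mm: the r=8.5 cylinder gives a regular 6-gon of circumradius 8.5 (constant along its height) (perimeter = 2·6·8.500·sin(180°/6) = 51.00 mm); the sphere at (7, 12) does not reach this height (|z−center|=16.140 > r=10); Taking the first minus the rest: none of the subtracted shapes is present at this height, so the r=8.5 cylinder is unchanged — boundary = 51.00 mm; the cube at (-2, 5) is present — its section is the full 8×15 rectangle (perimeter 46.00 mm); Combining (union): the regions partially overlap (shared area 16.37 mm²), so the edge portions inside another operand are dropped and the merged outline is re-measured after clipping — boundary = 78.05 mm. Overall, the cross-section is a single solid region. Total boundary length (outer) = 78.05 mm.

78.05 mm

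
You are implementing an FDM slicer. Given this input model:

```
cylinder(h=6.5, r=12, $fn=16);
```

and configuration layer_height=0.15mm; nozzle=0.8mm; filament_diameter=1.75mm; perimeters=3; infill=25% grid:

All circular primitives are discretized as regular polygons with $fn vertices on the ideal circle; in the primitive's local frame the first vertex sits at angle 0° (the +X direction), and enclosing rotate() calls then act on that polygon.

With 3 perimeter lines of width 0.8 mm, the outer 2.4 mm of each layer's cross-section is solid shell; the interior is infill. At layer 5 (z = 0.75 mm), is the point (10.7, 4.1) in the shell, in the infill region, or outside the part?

At z = 0.75 mm: the cylinder: section is a regular 16-gon, circumradius r=12. Overall, the cross-section is a single solid region. The nearest boundary edge runs (12.00, 0.00)→(11.09, 4.59); distance from the point to it = 0.48 mm. The point is inside the cross-section, 0.48 mm from the nearest boundary — within the 2.4 mm shell band (3 × 0.8).

shell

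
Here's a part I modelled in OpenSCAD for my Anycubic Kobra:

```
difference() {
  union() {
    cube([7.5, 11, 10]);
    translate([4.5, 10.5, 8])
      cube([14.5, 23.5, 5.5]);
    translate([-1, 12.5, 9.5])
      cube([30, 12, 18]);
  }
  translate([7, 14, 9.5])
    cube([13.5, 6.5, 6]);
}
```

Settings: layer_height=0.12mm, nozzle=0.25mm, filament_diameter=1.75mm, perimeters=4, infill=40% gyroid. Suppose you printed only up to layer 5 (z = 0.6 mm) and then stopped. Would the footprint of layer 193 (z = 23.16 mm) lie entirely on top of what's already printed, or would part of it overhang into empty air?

part overhangs

Compare the two slices. At z = 0.6: the 7.5×11 cube contributes its full rectangle (area 82.50 mm²); the cube at (4.5, 10.5) does not reach this height (z outside [8, 13.5]); the cube at (-1, 12.5) is absent (z outside [9.5, 27.5]); Taking the union: only the 7.5×11 cube is present, so the union is just that shape — area = 82.50 mm²; the cube at (7, 14) does not reach this height (z outside [9.5, 15.5]); Subtracting the remaining from the first: none of the subtracted shapes is present at this height, so that combined region is unchanged — area = 82.50 mm². At z = 23.16: the cube is not intersected at this z (z outside [0, 10]); the cube at (4.5, 10.5) is not intersected at this z (z outside [8, 13.5]); the cube at (-1, 12.5) (footprint 30×12) is included at this height (area 360.00 mm²); Taking the union: only the 30×12 cube at (-1, 12.5) is present, so the union is just that shape — area = 360.00 mm²; the cube at (7, 14) does not reach this height (z outside [9.5, 15.5]); Taking the first minus the rest: none of the subtracted shapes is present at this height, so the result so far is unchanged — area = 360.00 mm². Checking containment: at z = 23.16 the cross-section extends beyond the z = 0.6 cross-section by about 360.00 mm².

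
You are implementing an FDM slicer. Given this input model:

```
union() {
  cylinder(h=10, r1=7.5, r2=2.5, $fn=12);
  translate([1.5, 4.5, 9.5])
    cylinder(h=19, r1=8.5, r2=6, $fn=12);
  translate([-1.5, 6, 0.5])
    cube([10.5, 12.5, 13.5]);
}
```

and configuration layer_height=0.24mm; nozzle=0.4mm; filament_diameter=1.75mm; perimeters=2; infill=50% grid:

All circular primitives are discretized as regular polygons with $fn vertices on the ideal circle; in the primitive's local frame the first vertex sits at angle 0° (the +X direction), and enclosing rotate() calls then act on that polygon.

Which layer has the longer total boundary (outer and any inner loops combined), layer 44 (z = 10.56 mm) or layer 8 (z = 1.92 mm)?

layer 8 (z = 1.92 mm)

Layer 44 (z = 10.56): the cone is not intersected at this z (z outside [0, 10]); the cone at (1.5, 4.5) (r1=8.5→r2=6) has section circumradius 8.361 here — a regular 12-gon (perimeter = 2·12·8.361·sin(180°/12) = 51.93 mm); the 10.5×12.5 cube at (-1.5, 6) contributes its full rectangle (perimeter 46.00 mm); Merging all regions: the regions partially overlap (shared area 59.17 mm²), so the edge portions inside another operand are dropped and the merged outline is re-measured after clipping — boundary = 66.90 mm. So its perimeter = 66.90 mm. Layer 8 (z = 1.92): the cone: at t=0.192 of its height the radius interpolates to r₁+(r₂−r₁)t = 6.540, giving a regular 12-gon of that circumradius (perimeter = 2·12·6.540·sin(180°/12) = 40.62 mm); the cone at (1.5, 4.5) does not reach this height (z outside [9.5, 28.5]); the cube at (-1.5, 6) (footprint 10.5×12.5) is included at this height (perimeter 46.00 mm); Taking the union: the regions partially overlap (shared area 1.05 mm²), so the edge portions inside another operand are dropped and the merged outline is re-measured after clipping — boundary = 79.33 mm. So its perimeter = 79.33 mm. Layer 8 is larger (79.33 vs 66.90 mm).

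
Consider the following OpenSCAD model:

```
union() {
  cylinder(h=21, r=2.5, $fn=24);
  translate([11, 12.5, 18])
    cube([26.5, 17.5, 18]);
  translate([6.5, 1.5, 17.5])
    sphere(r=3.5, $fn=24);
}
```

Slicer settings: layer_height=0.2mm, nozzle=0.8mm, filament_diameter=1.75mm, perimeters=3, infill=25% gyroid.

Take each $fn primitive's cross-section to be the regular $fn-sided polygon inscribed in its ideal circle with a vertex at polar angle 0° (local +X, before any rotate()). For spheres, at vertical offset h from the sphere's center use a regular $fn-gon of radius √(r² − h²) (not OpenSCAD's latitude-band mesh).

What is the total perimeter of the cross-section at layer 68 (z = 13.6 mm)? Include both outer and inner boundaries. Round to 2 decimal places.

15.66 mm

At z = 13.6 mm: the cylinder: section is a regular 24-gon, circumradius r=2.5 (perimeter = 2·24·2.500·sin(180°/24) = 15.66 mm); the cube at (11, 12.5) does not reach this height (z outside [18, 36]); the sphere at (6.5, 1.5) does not reach this height (|z−center|=3.900 > r=3.5); Merging all regions: only the r=2.5 cylinder is present, so the union is just that shape — boundary = 15.66 mm. Overall, the cross-section is a single solid region. Total boundary length (outer) = 15.66 mm.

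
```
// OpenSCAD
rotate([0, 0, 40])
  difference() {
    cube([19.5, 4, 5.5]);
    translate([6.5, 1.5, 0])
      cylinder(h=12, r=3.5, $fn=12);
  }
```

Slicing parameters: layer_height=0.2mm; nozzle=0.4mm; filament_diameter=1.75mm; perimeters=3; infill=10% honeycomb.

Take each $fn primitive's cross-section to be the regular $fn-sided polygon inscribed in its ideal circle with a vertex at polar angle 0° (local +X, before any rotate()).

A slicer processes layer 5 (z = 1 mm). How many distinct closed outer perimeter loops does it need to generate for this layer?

At z = 1 mm: the cube (footprint 19.5×4) is included at this height; the r=3.5 cylinder at (6.5, 1.5) contributes a regular 12-gon of circumradius 3.5; Subtracting the remaining from the first: starting from the 19.5×4 cube, the r=3.5 cylinder at (6.5, 1.5) partially overlaps it — only the 25.31 mm² overlap (of its 36.75 mm²) is removed, clipping the outline — 2 connected regions; (whole slice rotated 40° about Z — lengths, areas and connectivity unchanged). The result has 2 disconnected regions.

2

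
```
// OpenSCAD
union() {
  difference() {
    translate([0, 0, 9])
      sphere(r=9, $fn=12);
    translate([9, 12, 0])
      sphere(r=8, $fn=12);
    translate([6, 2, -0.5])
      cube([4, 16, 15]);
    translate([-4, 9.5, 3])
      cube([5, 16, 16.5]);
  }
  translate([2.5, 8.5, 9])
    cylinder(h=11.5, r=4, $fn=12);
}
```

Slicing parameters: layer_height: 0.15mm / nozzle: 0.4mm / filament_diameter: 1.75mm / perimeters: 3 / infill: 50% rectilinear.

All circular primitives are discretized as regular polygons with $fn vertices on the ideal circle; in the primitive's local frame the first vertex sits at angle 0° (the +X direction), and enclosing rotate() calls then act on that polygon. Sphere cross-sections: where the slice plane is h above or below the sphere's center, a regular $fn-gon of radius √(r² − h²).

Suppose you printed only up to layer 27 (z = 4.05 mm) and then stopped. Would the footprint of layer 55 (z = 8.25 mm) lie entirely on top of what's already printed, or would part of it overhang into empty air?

part overhangs

Compare the two slices. At z = 4.05: the r=9 sphere slices to a regular 12-gon of circumradius 7.516 (√(r²−h²) with h=4.95 from center) (area = (12/2)·7.516²·sin(360°/12) = 169.49 mm²); the r=8 sphere at (9, 12) slices to a regular 12-gon of circumradius 6.899 (√(r²−h²) with h=4.05 from center) (area = (12/2)·6.899²·sin(360°/12) = 142.79 mm²); the cube at (6, 2) is present — its section is the full 4×16 rectangle (area 64.00 mm²); the cube at (-4, 9.5) (footprint 5×16) is included at this height (area 80.00 mm²); After the difference (first − rest): starting from the r=9 sphere (169.49 mm²), the r=8 sphere at (9, 12) misses the remaining region (no effect); the 4×16 cube at (6, 2) partially overlaps it — only the 1.44 mm² overlap (of its 64.00 mm²) is removed, clipping the outline; the 5×16 cube at (-4, 9.5) misses the remaining region (no effect) — area = 168.05 mm²; the cylinder at (2.5, 8.5) is absent (z outside [9, 20.5]); Combining (union): only the result so far is present, so the union is just that shape — area = 168.05 mm². At z = 8.25: the r=9 sphere slices to a regular 12-gon of circumradius 8.969 (√(r²−h²) with h=0.75 from center) (area = (12/2)·8.969²·sin(360°/12) = 241.31 mm²); the sphere at (9, 12) is not intersected at this z (|z−center|=8.250 > r=8); the 4×16 cube at (6, 2) contributes its full rectangle (area 64.00 mm²); the cube at (-4, 9.5) (footprint 5×16) is included at this height (area 80.00 mm²); Subtracting the remaining from the first: starting from the r=9 sphere (241.31 mm²), the 4×16 cube at (6, 2) partially overlaps it — only the 6.78 mm² overlap (of its 64.00 mm²) is removed, clipping the outline; the 5×16 cube at (-4, 9.5) misses the remaining region (no effect) — area = 234.53 mm²; the cylinder at (2.5, 8.5) is not intersected at this z (z outside [9, 20.5]); Taking the union: only the result so far is present, so the union is just that shape — area = 234.53 mm². Checking containment: at z = 8.25 the cross-section extends beyond the z = 4.05 cross-section by about 66.48 mm².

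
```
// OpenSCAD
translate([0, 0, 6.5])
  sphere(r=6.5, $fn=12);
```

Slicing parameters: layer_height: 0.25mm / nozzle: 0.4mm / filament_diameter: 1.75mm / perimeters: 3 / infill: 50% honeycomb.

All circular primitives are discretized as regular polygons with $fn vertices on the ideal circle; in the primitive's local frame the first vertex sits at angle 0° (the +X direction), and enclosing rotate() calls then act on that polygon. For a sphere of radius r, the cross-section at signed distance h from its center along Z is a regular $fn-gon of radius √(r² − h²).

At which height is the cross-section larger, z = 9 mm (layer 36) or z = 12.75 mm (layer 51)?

Layer 36 (z = 9): the r=6.5 sphere contributes a regular 12-gon of circumradius √(6.5²−2.5²) = 6.000 (area = (12/2)·6.000²·sin(360°/12) = 108.00 mm²). So its area = 108.00 mm². Layer 51 (z = 12.75): the r=6.5 sphere contributes a regular 12-gon of circumradius √(6.5²−6.25²) = 1.785 (area = (12/2)·1.785²·sin(360°/12) = 9.56 mm²). So its area = 9.56 mm². Layer 36 is larger (108.00 vs 9.56 mm²).

layer 36 (z = 9 mm)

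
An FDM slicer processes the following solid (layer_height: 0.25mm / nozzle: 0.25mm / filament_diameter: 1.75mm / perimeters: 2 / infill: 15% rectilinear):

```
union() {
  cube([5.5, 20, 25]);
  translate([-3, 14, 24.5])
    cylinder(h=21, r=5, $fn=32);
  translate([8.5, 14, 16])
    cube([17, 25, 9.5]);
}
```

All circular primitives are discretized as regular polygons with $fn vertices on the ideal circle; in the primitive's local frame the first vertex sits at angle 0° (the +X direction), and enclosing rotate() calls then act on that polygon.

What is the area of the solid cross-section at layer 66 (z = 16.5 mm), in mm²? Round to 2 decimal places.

At z = 16.5 mm: the cube is present — its section is the full 5.5×20 rectangle (area 110.00 mm²); the cylinder at (-3, 14) is absent (z outside [24.5, 45.5]); the cube at (8.5, 14) (footprint 17×25) is included at this height (area 425.00 mm²); Taking the union: the 2 present regions are separate (no shared area or edge), so areas and boundary lengths simply add and each stays a separate island — area = 535.00 mm². Overall, the cross-section has 2 separate islands. Net area = 535.00 mm².

535.00 mm²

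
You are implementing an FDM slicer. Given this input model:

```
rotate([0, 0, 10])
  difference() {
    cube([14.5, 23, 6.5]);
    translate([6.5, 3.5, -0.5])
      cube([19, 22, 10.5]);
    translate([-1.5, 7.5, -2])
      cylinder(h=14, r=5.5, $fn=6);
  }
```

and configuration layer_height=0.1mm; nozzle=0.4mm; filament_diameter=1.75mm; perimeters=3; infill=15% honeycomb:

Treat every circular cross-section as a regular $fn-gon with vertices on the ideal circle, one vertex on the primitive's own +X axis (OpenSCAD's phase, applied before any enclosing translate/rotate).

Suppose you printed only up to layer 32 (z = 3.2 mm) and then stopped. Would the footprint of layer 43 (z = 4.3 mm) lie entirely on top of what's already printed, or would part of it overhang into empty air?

Compare the two slices. At z = 3.2: the cube is present — its section is the full 14.5×23 rectangle (area 333.50 mm²); the 19×22 cube at (6.5, 3.5) contributes its full rectangle (area 418.00 mm²); the r=5.5 cylinder at (-1.5, 7.5) contributes a regular 6-gon of circumradius 5.5 (area = (6/2)·5.500²·sin(360°/6) = 78.59 mm²); Taking the first minus the rest: starting from the 14.5×23 cube (333.50 mm²), the 19×22 cube at (6.5, 3.5) partially overlaps it — only the 156.00 mm² overlap (of its 418.00 mm²) is removed, clipping the outline; the r=5.5 cylinder at (-1.5, 7.5) partially overlaps it — only the 25.01 mm² overlap (of its 78.59 mm²) is removed, clipping the outline — area = 152.49 mm²; (rotated 10° about Z; rotation is an isometry so areas/perimeters/island counts are preserved). At z = 4.3: the 14.5×23 cube contributes its full rectangle (area 333.50 mm²); the cube at (6.5, 3.5) (footprint 19×22) is included at this height (area 418.00 mm²); the r=5.5 cylinder at (-1.5, 7.5) contributes a regular 6-gon of circumradius 5.5 (area = (6/2)·5.500²·sin(360°/6) = 78.59 mm²); After the difference (first − rest): starting from the 14.5×23 cube (333.50 mm²), the 19×22 cube at (6.5, 3.5) partially overlaps it — only the 156.00 mm² overlap (of its 418.00 mm²) is removed, clipping the outline; the r=5.5 cylinder at (-1.5, 7.5) partially overlaps it — only the 25.01 mm² overlap (of its 78.59 mm²) is removed, clipping the outline — area = 152.49 mm²; (whole slice rotated 10° about Z — lengths, areas and connectivity unchanged). Checking containment: the cross-section at z = 4.3 is a subset of the cross-section at z = 3.2.

entirely on top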